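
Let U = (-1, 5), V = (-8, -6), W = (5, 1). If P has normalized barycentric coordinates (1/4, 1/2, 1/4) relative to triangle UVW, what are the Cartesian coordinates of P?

P = (1/4)·U + (1/2)·V + (1/4)·W.
x-coordinate: (1/4)·(-1) + (1/2)·(-8) + (1/4)·5 = -3.
y-coordinate: (1/4)·5 + (1/2)·(-6) + (1/4)·1 = -3/2.

(-3, -3/2)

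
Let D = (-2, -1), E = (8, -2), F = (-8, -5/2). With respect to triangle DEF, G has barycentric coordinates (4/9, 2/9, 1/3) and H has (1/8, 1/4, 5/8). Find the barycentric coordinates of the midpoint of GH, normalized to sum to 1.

(41/144, 17/72, 23/48)

Since both coordinate triples sum to 1, the midpoint's barycentrics are the componentwise average.
(4/9+1/8)/2 = 41/144; similarly 17/72 and 23/48.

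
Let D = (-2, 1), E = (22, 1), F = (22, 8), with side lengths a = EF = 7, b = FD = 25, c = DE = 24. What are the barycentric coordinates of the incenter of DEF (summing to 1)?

(1/8, 25/56, 3/7)

The incenter has barycentric coordinates proportional to the opposite side lengths: (7 : 25 : 24).
Normalizing by 7+25+24 = 56 gives (1/8, 25/56, 3/7).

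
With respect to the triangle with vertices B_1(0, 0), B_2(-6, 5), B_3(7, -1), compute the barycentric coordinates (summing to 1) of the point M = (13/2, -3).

Signed area of the reference triangle: [B_1B_2B_3] = ½·(0·(5−(-1)) + (-6)·(-1−0) + 7·(0−5)) = ½·(0 + 6 − 35) = -29/2.
[MB_2B_3] = ½·((13/2)·(5−(-1)) + (-6)·(-1−(-3)) + 7·(-3−5)) = ½·(39 − 12 − 56) = -29/2, so the B_1-coordinate is (-29/2)/(-29/2) = 1.
[B_1MB_3] = ½·(0·(-3−(-1)) + (13/2)·(-1−0) + 7·(0−(-3))) = ½·(0 − 13/2 + 21) = 29/4, so the B_2-coordinate is -1/2.
[B_1B_2M] = ½·(0·(5−(-3)) + (-6)·(-3−0) + (13/2)·(0−5)) = ½·(0 + 18 − 65/2) = -29/4, so the B_3-coordinate is 1/2.

(1, -1/2, 1/2)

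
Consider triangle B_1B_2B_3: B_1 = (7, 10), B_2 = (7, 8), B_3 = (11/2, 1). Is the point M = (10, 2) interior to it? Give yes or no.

no

Barycentric coordinates of M: (-10, 13, -2).
The three coordinates are negative, positive, negative; a point is interior exactly when all three are positive.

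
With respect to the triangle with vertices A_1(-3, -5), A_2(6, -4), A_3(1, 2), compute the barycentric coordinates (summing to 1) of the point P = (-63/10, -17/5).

Signed area of the reference triangle: [A_1A_2A_3] = ½·((-3)·(-4−2) + 6·(2−(-5)) + 1·(-5−(-4))) = ½·(18 + 42 − 1) = 59/2.
[PA_2A_3] = ½·((-63/10)·(-4−2) + 6·(2−(-17/5)) + 1·(-17/5−(-4))) = ½·(189/5 + 162/5 + 3/5) = 177/5, so the A_1-coordinate is (177/5)/(59/2) = 6/5.
[A_1PA_3] = ½·((-3)·(-17/5−2) + (-63/10)·(2−(-5)) + 1·(-5−(-17/5))) = ½·(81/5 − 441/10 − 8/5) = -59/4, so the A_2-coordinate is -1/2.
[A_1A_2P] = ½·((-3)·(-4−(-17/5)) + 6·(-17/5−(-5)) + (-63/10)·(-5−(-4))) = ½·(9/5 + 48/5 + 63/10) = 177/20, so the A_3-coordinate is 3/10.
Check: 6/5 − 1/2 + 3/10 = 1.

(6/5, -1/2, 3/10)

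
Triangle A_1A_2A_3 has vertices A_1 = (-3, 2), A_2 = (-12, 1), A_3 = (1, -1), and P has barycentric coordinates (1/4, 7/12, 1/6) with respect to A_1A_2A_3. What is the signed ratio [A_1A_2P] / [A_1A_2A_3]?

1/6

The signed ratio [A_1A_2P]/[A_1A_2A_3] equals the barycentric coordinate of P at vertex A_3, which is 1/6.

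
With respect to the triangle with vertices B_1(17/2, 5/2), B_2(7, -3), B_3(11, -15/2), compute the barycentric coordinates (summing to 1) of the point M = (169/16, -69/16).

Signed area of the reference triangle: [B_1B_2B_3] = ½·((17/2)·(-3−(-15/2)) + 7·(-15/2−(5/2)) + 11·(5/2−(-3))) = ½·(153/4 − 70 + 121/2) = 115/8.
[MB_2B_3] = ½·((169/16)·(-3−(-15/2)) + 7·(-15/2−(-69/16)) + 11·(-69/16−(-3))) = ½·(1521/32 − 357/16 − 231/16) = 345/64, so the B_1-coordinate is (345/64)/(115/8) = 3/8.
[B_1MB_3] = ½·((17/2)·(-69/16−(-15/2)) + (169/16)·(-15/2−(5/2)) + 11·(5/2−(-69/16))) = ½·(867/32 − 845/8 + 1199/16) = -115/64, so the B_2-coordinate is -1/8.
[B_1B_2M] = ½·((17/2)·(-3−(-69/16)) + 7·(-69/16−(5/2)) + (169/16)·(5/2−(-3))) = ½·(357/32 − 763/16 + 1859/32) = 345/32, so the B_3-coordinate is 3/4.
Check: 3/8 − 1/8 + 3/4 = 1.

(3/8, -1/8, 3/4)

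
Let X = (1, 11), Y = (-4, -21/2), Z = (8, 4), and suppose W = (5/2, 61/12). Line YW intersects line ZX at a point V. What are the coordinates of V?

Barycentric coordinates of W with respect to XYZ: (1/2, 1/6, 1/3).
On side ZX the Y-coordinate is zero; dropping W's Y-weight 1/6 and renormalizing the remaining 1/3 : 1/2 gives weights 2/5, 3/5 on Z, X.
V = (2/5)·(8, 4) + (3/5)·(1, 11) = (19/5, 41/5).

(19/5, 41/5)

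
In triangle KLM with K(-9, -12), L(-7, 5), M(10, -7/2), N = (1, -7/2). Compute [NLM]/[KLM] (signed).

[KLM] = ½·((-9)·(5−(-7/2)) + (-7)·(-7/2−(-12)) + 10·(-12−5)) = ½·(-153/2 − 119/2 − 170) = -153.
[NLM] = ½·(1·(5−(-7/2)) + (-7)·(-7/2−(-7/2)) + 10·(-7/2−5)) = ½·(17/2 + 0 − 85) = -153/4, so the ratio is (-153/4)/(-153) = 1/4.

1/4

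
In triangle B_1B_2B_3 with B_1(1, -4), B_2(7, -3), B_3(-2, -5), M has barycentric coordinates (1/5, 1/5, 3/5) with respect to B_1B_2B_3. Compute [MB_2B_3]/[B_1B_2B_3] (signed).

The signed ratio [MB_2B_3]/[B_1B_2B_3] equals the barycentric coordinate of M at vertex B_1, which is 1/5.

1/5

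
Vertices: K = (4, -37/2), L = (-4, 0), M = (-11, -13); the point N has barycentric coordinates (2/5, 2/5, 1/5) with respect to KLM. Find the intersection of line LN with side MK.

(-1, -50/3)

Line LN meets MK where the L-coordinate vanishes; zeroing N's L-weight and renormalizing leaves M, K-weights 1/5 : 2/5 → (1/3, 2/3).
So J = (1/3)·M + (2/3)·K = (-1, -50/3).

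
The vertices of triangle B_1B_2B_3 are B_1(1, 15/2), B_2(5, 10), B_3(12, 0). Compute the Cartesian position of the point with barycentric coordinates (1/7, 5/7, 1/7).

(38/7, 115/14)

M = (1/7)·B_1 + (5/7)·B_2 + (1/7)·B_3.
x-coordinate: (1/7)·1 + (5/7)·5 + (1/7)·12 = 38/7.
y-coordinate: (1/7)·(15/2) + (5/7)·10 + (1/7)·0 = 115/14.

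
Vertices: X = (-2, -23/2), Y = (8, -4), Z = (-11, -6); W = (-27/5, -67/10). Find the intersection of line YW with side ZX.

Barycentric coordinates of W with respect to XYZ: (1/5, 1/5, 3/5).
On side ZX the Y-coordinate is zero; dropping W's Y-weight 1/5 and renormalizing the remaining 3/5 : 1/5 gives weights 3/4, 1/4 on Z, X.
V = (3/4)·(-11, -6) + (1/4)·(-2, -23/2) = (-35/4, -59/8).

(-35/4, -59/8)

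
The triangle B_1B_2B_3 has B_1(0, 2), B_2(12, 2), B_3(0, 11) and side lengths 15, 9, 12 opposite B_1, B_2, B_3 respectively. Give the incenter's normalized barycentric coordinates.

(5/12, 1/4, 1/3)

The incenter has barycentric coordinates proportional to the opposite side lengths: (15 : 9 : 12).
Normalizing by 15+9+12 = 36 gives (5/12, 1/4, 1/3).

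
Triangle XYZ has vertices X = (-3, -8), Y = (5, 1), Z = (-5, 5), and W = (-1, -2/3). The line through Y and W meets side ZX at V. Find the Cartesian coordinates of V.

(-4, -3/2)

Barycentric coordinates of W with respect to XYZ: (1/3, 1/3, 1/3).
On side ZX the Y-coordinate is zero; dropping W's Y-weight 1/3 and renormalizing the remaining 1/3 : 1/3 gives weights 1/2, 1/2 on Z, X.
V = (1/2)·(-5, 5) + (1/2)·(-3, -8) = (-4, -3/2).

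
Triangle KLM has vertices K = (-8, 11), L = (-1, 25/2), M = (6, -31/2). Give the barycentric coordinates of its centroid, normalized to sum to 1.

The centroid is the average of the vertices, so each weight is 1/3.

(1/3, 1/3, 1/3)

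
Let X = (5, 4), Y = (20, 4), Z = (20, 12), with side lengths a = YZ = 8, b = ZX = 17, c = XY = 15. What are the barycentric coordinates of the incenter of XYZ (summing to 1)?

The incenter has barycentric coordinates proportional to the opposite side lengths: (8 : 17 : 15).
Normalizing by 8+17+15 = 40 gives (1/5, 17/40, 3/8).

(1/5, 17/40, 3/8)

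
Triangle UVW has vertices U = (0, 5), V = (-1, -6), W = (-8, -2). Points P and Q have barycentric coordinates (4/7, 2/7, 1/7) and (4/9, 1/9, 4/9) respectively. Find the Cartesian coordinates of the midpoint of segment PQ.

(-107/42, 16/21)

Barycentric coordinates of the midpoint are the average: (32/63, 25/126, 37/126).
Converting: (32/63)·U + (25/126)·V + (37/126)·W = (-107/42, 16/21).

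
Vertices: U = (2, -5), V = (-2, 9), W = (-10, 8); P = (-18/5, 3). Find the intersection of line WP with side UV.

(2/3, -1/3)

Barycentric coordinates of P with respect to UVW: (2/5, 1/5, 2/5).
On side UV the W-coordinate is zero; dropping P's W-weight 2/5 and renormalizing the remaining 2/5 : 1/5 gives weights 2/3, 1/3 on U, V.
Q = (2/3)·(2, -5) + (1/3)·(-2, 9) = (2/3, -1/3).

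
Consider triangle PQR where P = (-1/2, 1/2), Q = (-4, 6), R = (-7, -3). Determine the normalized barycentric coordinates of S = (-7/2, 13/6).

Signed area of the reference triangle: [PQR] = ½·((-1/2)·(6−(-3)) + (-4)·(-3−(1/2)) + (-7)·(1/2−6)) = ½·(-9/2 + 14 + 77/2) = 24.
[SQR] = ½·((-7/2)·(6−(-3)) + (-4)·(-3−(13/6)) + (-7)·(13/6−6)) = ½·(-63/2 + 62/3 + 161/6) = 8, so the P-coordinate is 8/24 = 1/3.
[PSR] = ½·((-1/2)·(13/6−(-3)) + (-7/2)·(-3−(1/2)) + (-7)·(1/2−(13/6))) = ½·(-31/12 + 49/4 + 35/3) = 32/3, so the Q-coordinate is 4/9.
[PQS] = ½·((-1/2)·(6−(13/6)) + (-4)·(13/6−(1/2)) + (-7/2)·(1/2−6)) = ½·(-23/12 − 20/3 + 77/4) = 16/3, so the R-coordinate is 2/9.
Check: 1/3 + 4/9 + 2/9 = 1.

(1/3, 4/9, 2/9)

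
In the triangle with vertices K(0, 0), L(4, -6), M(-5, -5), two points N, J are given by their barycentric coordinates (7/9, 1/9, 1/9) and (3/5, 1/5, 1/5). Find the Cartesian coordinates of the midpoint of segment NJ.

Barycentric coordinates of the midpoint are the average: (31/45, 7/45, 7/45).
Converting: (31/45)·K + (7/45)·L + (7/45)·M = (-7/45, -77/45).

(-7/45, -77/45)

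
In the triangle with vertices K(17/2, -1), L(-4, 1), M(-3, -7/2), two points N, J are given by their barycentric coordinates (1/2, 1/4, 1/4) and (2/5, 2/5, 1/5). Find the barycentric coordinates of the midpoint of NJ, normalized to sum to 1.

(9/20, 13/40, 9/40)

Since both coordinate triples sum to 1, the midpoint's barycentrics are the componentwise average.
(1/2+2/5)/2 = 9/20; similarly 13/40 and 9/40.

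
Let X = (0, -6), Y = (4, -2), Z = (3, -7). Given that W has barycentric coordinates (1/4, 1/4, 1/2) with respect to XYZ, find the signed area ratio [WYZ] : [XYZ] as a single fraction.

1/4

The signed ratio [WYZ]/[XYZ] equals the barycentric coordinate of W at vertex X, which is 1/4.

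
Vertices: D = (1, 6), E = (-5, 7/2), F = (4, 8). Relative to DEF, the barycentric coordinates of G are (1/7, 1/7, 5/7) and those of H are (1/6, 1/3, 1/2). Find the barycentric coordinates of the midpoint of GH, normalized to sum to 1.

Since both coordinate triples sum to 1, the midpoint's barycentrics are the componentwise average.
(1/7+1/6)/2 = 13/84; similarly 5/21 and 17/28.

(13/84, 5/21, 17/28)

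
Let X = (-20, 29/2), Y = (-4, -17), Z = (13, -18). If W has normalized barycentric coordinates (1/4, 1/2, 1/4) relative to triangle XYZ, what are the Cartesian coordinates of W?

W = (1/4)·X + (1/2)·Y + (1/4)·Z.
x-coordinate: (1/4)·(-20) + (1/2)·(-4) + (1/4)·13 = -15/4.
y-coordinate: (1/4)·(29/2) + (1/2)·(-17) + (1/4)·(-18) = -75/8.

(-15/4, -75/8)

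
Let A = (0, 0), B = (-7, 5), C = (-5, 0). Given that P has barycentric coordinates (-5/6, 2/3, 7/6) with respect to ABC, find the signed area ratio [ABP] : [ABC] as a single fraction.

7/6

The signed ratio [ABP]/[ABC] equals the barycentric coordinate of P at vertex C, which is 7/6.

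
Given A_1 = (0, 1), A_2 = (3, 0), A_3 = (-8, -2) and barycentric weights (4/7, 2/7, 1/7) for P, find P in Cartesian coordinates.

P = (4/7)·A_1 + (2/7)·A_2 + (1/7)·A_3.
x-coordinate: (4/7)·0 + (2/7)·3 + (1/7)·(-8) = -2/7.
y-coordinate: (4/7)·1 + (2/7)·0 + (1/7)·(-2) = 2/7.

(-2/7, 2/7)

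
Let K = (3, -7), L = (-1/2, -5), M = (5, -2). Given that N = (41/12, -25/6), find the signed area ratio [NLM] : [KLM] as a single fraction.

1/3

[KLM] = ½·(3·(-5−(-2)) + (-1/2)·(-2−(-7)) + 5·(-7−(-5))) = ½·(-9 − 5/2 − 10) = -43/4.
[NLM] = ½·((41/12)·(-5−(-2)) + (-1/2)·(-2−(-25/6)) + 5·(-25/6−(-5))) = ½·(-41/4 − 13/12 + 25/6) = -43/12, so the ratio is (-43/12)/(-43/4) = 1/3.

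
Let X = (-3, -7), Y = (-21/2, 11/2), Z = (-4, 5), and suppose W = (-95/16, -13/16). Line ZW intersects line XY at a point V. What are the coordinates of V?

(-87/14, -23/14)

Barycentric coordinates of W with respect to XYZ: (1/2, 3/8, 1/8).
On side XY the Z-coordinate is zero; dropping W's Z-weight 1/8 and renormalizing the remaining 1/2 : 3/8 gives weights 4/7, 3/7 on X, Y.
V = (4/7)·(-3, -7) + (3/7)·(-21/2, 11/2) = (-87/14, -23/14).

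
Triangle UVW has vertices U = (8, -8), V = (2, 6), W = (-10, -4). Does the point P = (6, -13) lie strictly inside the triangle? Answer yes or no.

Barycentric coordinates of P: (67/57, -49/114, 29/114).
The three coordinates are positive, negative, positive; a point is interior exactly when all three are positive.

no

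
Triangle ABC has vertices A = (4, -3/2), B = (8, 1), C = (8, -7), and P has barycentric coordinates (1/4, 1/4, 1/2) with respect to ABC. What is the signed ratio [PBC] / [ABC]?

1/4

The signed ratio [PBC]/[ABC] equals the barycentric coordinate of P at vertex A, which is 1/4.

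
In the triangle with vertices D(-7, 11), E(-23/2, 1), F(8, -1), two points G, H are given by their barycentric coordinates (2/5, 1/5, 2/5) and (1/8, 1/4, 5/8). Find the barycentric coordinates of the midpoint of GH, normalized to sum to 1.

(21/80, 9/40, 41/80)

Since both coordinate triples sum to 1, the midpoint's barycentrics are the componentwise average.
(2/5+1/8)/2 = 21/80; similarly 9/40 and 41/80.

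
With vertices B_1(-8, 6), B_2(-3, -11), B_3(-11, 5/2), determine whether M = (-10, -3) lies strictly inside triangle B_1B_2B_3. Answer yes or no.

Barycentric coordinates of M: (-61/137, 40/137, 158/137).
The three coordinates are negative, positive, positive; a point is interior exactly when all three are positive.

no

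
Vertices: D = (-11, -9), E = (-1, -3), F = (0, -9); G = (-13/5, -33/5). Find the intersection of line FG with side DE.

Barycentric coordinates of G with respect to DEF: (1/5, 2/5, 2/5).
On side DE the F-coordinate is zero; dropping G's F-weight 2/5 and renormalizing the remaining 1/5 : 2/5 gives weights 1/3, 2/3 on D, E.
H = (1/3)·(-11, -9) + (2/3)·(-1, -3) = (-13/3, -5).

(-13/3, -5)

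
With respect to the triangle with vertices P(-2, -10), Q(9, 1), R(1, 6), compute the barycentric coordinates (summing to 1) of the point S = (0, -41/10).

Signed area of the reference triangle: [PQR] = ½·((-2)·(1−6) + 9·(6−(-10)) + 1·(-10−1)) = ½·(10 + 144 − 11) = 143/2.
[SQR] = ½·(0·(1−6) + 9·(6−(-41/10)) + 1·(-41/10−1)) = ½·(0 + 909/10 − 51/10) = 429/10, so the P-coordinate is (429/10)/(143/2) = 3/5.
[PSR] = ½·((-2)·(-41/10−6) + 0·(6−(-10)) + 1·(-10−(-41/10))) = ½·(101/5 + 0 − 59/10) = 143/20, so the Q-coordinate is 1/10.
[PQS] = ½·((-2)·(1−(-41/10)) + 9·(-41/10−(-10)) + 0·(-10−1)) = ½·(-51/5 + 531/10 + 0) = 429/20, so the R-coordinate is 3/10.

(3/5, 1/10, 3/10)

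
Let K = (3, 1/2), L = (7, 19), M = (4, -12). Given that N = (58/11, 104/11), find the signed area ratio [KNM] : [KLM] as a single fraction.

6/11

[KLM] = ½·(3·(19−(-12)) + 7·(-12−(1/2)) + 4·(1/2−19)) = ½·(93 − 175/2 − 74) = -137/4.
[KNM] = ½·(3·(104/11−(-12)) + (58/11)·(-12−(1/2)) + 4·(1/2−(104/11))) = ½·(708/11 − 725/11 − 394/11) = -411/22, so the ratio is (-411/22)/(-137/4) = 6/11.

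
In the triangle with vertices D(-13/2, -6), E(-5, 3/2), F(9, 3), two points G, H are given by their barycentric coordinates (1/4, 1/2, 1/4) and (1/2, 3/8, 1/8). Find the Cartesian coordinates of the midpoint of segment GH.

Barycentric coordinates of the midpoint are the average: (3/8, 7/16, 3/16).
Converting: (3/8)·D + (7/16)·E + (3/16)·F = (-47/16, -33/32).

(-47/16, -33/32)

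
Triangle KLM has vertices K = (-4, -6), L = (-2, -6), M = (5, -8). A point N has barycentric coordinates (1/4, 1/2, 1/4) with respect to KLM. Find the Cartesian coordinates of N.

N = (1/4)·K + (1/2)·L + (1/4)·M.
x-coordinate: (1/4)·(-4) + (1/2)·(-2) + (1/4)·5 = -3/4.
y-coordinate: (1/4)·(-6) + (1/2)·(-6) + (1/4)·(-8) = -13/2.

(-3/4, -13/2)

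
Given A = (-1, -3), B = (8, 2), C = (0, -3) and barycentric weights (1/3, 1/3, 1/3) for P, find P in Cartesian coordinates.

P = (1/3)·A + (1/3)·B + (1/3)·C.
x-coordinate: (1/3)·(-1) + (1/3)·8 + (1/3)·0 = 7/3.
y-coordinate: (1/3)·(-3) + (1/3)·2 + (1/3)·(-3) = -4/3.

(7/3, -4/3)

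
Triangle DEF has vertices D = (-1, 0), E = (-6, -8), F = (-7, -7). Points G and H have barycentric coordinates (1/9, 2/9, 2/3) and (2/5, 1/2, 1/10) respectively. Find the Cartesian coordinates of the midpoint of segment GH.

(-919/180, -1003/180)

Barycentric coordinates of the midpoint are the average: (23/90, 13/36, 23/60).
Converting: (23/90)·D + (13/36)·E + (23/60)·F = (-919/180, -1003/180).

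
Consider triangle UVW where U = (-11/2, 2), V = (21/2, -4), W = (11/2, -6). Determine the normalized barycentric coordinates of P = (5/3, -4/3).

(1/2, 1/3, 1/6)

Signed area of the reference triangle: [UVW] = ½·((-11/2)·(-4−(-6)) + (21/2)·(-6−2) + (11/2)·(2−(-4))) = ½·(-11 − 84 + 33) = -31.
[PVW] = ½·((5/3)·(-4−(-6)) + (21/2)·(-6−(-4/3)) + (11/2)·(-4/3−(-4))) = ½·(10/3 − 49 + 44/3) = -31/2, so the U-coordinate is (-31/2)/(-31) = 1/2.
[UPW] = ½·((-11/2)·(-4/3−(-6)) + (5/3)·(-6−2) + (11/2)·(2−(-4/3))) = ½·(-77/3 − 40/3 + 55/3) = -31/3, so the V-coordinate is 1/3.
[UVP] = ½·((-11/2)·(-4−(-4/3)) + (21/2)·(-4/3−2) + (5/3)·(2−(-4))) = ½·(44/3 − 35 + 10) = -31/6, so the W-coordinate is 1/6.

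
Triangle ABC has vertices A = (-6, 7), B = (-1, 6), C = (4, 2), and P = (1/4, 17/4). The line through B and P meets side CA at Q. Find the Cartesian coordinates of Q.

(2/3, 11/3)

Barycentric coordinates of P with respect to ABC: (1/4, 1/4, 1/2).
On side CA the B-coordinate is zero; dropping P's B-weight 1/4 and renormalizing the remaining 1/2 : 1/4 gives weights 2/3, 1/3 on C, A.
Q = (2/3)·(4, 2) + (1/3)·(-6, 7) = (2/3, 11/3).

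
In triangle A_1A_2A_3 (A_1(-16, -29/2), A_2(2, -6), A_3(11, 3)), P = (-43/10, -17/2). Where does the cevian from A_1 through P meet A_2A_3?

Barycentric coordinates of P with respect to A_1A_2A_3: (2/5, 1/2, 1/10).
On side A_2A_3 the A_1-coordinate is zero; dropping P's A_1-weight 2/5 and renormalizing the remaining 1/2 : 1/10 gives weights 5/6, 1/6 on A_2, A_3.
Q = (5/6)·(2, -6) + (1/6)·(11, 3) = (7/2, -9/2).

(7/2, -9/2)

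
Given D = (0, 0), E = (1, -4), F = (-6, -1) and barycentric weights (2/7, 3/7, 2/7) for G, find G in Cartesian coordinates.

(-9/7, -2)

G = (2/7)·D + (3/7)·E + (2/7)·F.
x-coordinate: (2/7)·0 + (3/7)·1 + (2/7)·(-6) = -9/7.
y-coordinate: (2/7)·0 + (3/7)·(-4) + (2/7)·(-1) = -2.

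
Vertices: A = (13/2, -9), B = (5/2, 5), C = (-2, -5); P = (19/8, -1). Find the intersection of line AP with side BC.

(1, 5/3)

Barycentric coordinates of P with respect to ABC: (1/4, 1/2, 1/4).
On side BC the A-coordinate is zero; dropping P's A-weight 1/4 and renormalizing the remaining 1/2 : 1/4 gives weights 2/3, 1/3 on B, C.
Q = (2/3)·(5/2, 5) + (1/3)·(-2, -5) = (1, 5/3).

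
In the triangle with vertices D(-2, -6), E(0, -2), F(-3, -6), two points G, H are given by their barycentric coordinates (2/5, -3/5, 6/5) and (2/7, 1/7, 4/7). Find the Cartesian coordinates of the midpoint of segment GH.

Barycentric coordinates of the midpoint are the average: (12/35, -8/35, 31/35).
Converting: (12/35)·D + (-8/35)·E + (31/35)·F = (-117/35, -242/35).

(-117/35, -242/35)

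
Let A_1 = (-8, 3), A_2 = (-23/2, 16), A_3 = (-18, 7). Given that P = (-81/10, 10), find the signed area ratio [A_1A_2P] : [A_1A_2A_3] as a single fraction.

[A_1A_2A_3] = ½·((-8)·(16−7) + (-23/2)·(7−3) + (-18)·(3−16)) = ½·(-72 − 46 + 234) = 58.
[A_1A_2P] = ½·((-8)·(16−10) + (-23/2)·(10−3) + (-81/10)·(3−16)) = ½·(-48 − 161/2 + 1053/10) = -58/5, so the ratio is (-58/5)/58 = -1/5.

-1/5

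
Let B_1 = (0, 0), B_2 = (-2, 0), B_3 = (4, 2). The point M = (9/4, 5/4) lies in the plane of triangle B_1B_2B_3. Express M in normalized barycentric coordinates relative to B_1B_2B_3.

(1/4, 1/8, 5/8)

Signed area of the reference triangle: [B_1B_2B_3] = ½·(0·(0−2) + (-2)·(2−0) + 4·(0−0)) = ½·(0 − 4 + 0) = -2.
[MB_2B_3] = ½·((9/4)·(0−2) + (-2)·(2−(5/4)) + 4·(5/4−0)) = ½·(-9/2 − 3/2 + 5) = -1/2, so the B_1-coordinate is (-1/2)/(-2) = 1/4.
[B_1MB_3] = ½·(0·(5/4−2) + (9/4)·(2−0) + 4·(0−(5/4))) = ½·(0 + 9/2 − 5) = -1/4, so the B_2-coordinate is 1/8.
[B_1B_2M] = ½·(0·(0−(5/4)) + (-2)·(5/4−0) + (9/4)·(0−0)) = ½·(0 − 5/2 + 0) = -5/4, so the B_3-coordinate is 5/8.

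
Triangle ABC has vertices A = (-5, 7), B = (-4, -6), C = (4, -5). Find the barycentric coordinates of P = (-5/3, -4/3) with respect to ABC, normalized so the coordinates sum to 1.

(1/3, 1/3, 1/3)

Signed area of the reference triangle: [ABC] = ½·((-5)·(-6−(-5)) + (-4)·(-5−7) + 4·(7−(-6))) = ½·(5 + 48 + 52) = 105/2.
[PBC] = ½·((-5/3)·(-6−(-5)) + (-4)·(-5−(-4/3)) + 4·(-4/3−(-6))) = ½·(5/3 + 44/3 + 56/3) = 35/2, so the A-coordinate is (35/2)/(105/2) = 1/3.
[APC] = ½·((-5)·(-4/3−(-5)) + (-5/3)·(-5−7) + 4·(7−(-4/3))) = ½·(-55/3 + 20 + 100/3) = 35/2, so the B-coordinate is 1/3.
[ABP] = ½·((-5)·(-6−(-4/3)) + (-4)·(-4/3−7) + (-5/3)·(7−(-6))) = ½·(70/3 + 100/3 − 65/3) = 35/2, so the C-coordinate is 1/3.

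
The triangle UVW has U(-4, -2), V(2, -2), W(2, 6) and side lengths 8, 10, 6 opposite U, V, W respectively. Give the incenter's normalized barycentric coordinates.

The incenter has barycentric coordinates proportional to the opposite side lengths: (8 : 10 : 6).
Normalizing by 8+10+6 = 24 gives (1/3, 5/12, 1/4).

(1/3, 5/12, 1/4)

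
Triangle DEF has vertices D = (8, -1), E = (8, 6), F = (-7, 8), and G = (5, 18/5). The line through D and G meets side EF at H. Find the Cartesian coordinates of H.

Barycentric coordinates of G with respect to DEF: (2/5, 2/5, 1/5).
On side EF the D-coordinate is zero; dropping G's D-weight 2/5 and renormalizing the remaining 2/5 : 1/5 gives weights 2/3, 1/3 on E, F.
H = (2/3)·(8, 6) + (1/3)·(-7, 8) = (3, 20/3).

(3, 20/3)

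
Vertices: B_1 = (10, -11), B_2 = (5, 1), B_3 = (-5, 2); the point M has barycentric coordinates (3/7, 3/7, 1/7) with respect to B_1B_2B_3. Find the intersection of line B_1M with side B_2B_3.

Line B_1M meets B_2B_3 where the B_1-coordinate vanishes; zeroing M's B_1-weight and renormalizing leaves B_2, B_3-weights 3/7 : 1/7 → (3/4, 1/4).
So N = (3/4)·B_2 + (1/4)·B_3 = (5/2, 5/4).

(5/2, 5/4)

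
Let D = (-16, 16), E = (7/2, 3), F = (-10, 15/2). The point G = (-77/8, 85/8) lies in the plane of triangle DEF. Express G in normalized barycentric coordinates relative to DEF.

(1/2, 1/4, 1/4)

Signed area of the reference triangle: [DEF] = ½·((-16)·(3−(15/2)) + (7/2)·(15/2−16) + (-10)·(16−3)) = ½·(72 − 119/4 − 130) = -351/8.
[GEF] = ½·((-77/8)·(3−(15/2)) + (7/2)·(15/2−(85/8)) + (-10)·(85/8−3)) = ½·(693/16 − 175/16 − 305/4) = -351/16, so the D-coordinate is (-351/16)/(-351/8) = 1/2.
[DGF] = ½·((-16)·(85/8−(15/2)) + (-77/8)·(15/2−16) + (-10)·(16−(85/8))) = ½·(-50 + 1309/16 − 215/4) = -351/32, so the E-coordinate is 1/4.
[DEG] = ½·((-16)·(3−(85/8)) + (7/2)·(85/8−16) + (-77/8)·(16−3)) = ½·(122 − 301/16 − 1001/8) = -351/32, so the F-coordinate is 1/4.
Check: 1/2 + 1/4 + 1/4 = 1.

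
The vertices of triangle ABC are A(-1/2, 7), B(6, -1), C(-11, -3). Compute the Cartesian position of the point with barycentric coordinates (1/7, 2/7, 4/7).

P = (1/7)·A + (2/7)·B + (4/7)·C.
x-coordinate: (1/7)·(-1/2) + (2/7)·6 + (4/7)·(-11) = -65/14.
y-coordinate: (1/7)·7 + (2/7)·(-1) + (4/7)·(-3) = -1.

(-65/14, -1)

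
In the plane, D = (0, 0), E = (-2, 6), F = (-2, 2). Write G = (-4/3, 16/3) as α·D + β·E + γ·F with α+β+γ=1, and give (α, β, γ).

(1/3, 1, -1/3)

Signed area of the reference triangle: [DEF] = ½·(0·(6−2) + (-2)·(2−0) + (-2)·(0−6)) = ½·(0 − 4 + 12) = 4.
[GEF] = ½·((-4/3)·(6−2) + (-2)·(2−(16/3)) + (-2)·(16/3−6)) = ½·(-16/3 + 20/3 + 4/3) = 4/3, so the D-coordinate is (4/3)/4 = 1/3.
[DGF] = ½·(0·(16/3−2) + (-4/3)·(2−0) + (-2)·(0−(16/3))) = ½·(0 − 8/3 + 32/3) = 4, so the E-coordinate is 1.
[DEG] = ½·(0·(6−(16/3)) + (-2)·(16/3−0) + (-4/3)·(0−6)) = ½·(0 − 32/3 + 8) = -4/3, so the F-coordinate is -1/3.
Check: 1/3 + 1 − 1/3 = 1.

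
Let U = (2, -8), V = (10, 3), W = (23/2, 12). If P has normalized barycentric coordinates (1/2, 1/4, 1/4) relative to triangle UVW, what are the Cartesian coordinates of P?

(51/8, -1/4)

P = (1/2)·U + (1/4)·V + (1/4)·W.
x-coordinate: (1/2)·2 + (1/4)·10 + (1/4)·(23/2) = 51/8.
y-coordinate: (1/2)·(-8) + (1/4)·3 + (1/4)·12 = -1/4.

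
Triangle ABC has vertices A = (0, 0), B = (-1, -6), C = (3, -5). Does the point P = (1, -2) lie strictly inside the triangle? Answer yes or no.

Barycentric coordinates of P: (14/23, 1/23, 8/23).
The three coordinates are positive, positive, positive; a point is interior exactly when all three are positive.

yes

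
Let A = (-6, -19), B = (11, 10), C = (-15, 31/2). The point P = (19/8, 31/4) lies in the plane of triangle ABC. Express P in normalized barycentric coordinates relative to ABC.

(1/8, 5/8, 1/4)

Signed area of the reference triangle: [ABC] = ½·((-6)·(10−(31/2)) + 11·(31/2−(-19)) + (-15)·(-19−10)) = ½·(33 + 759/2 + 435) = 1695/4.
[PBC] = ½·((19/8)·(10−(31/2)) + 11·(31/2−(31/4)) + (-15)·(31/4−10)) = ½·(-209/16 + 341/4 + 135/4) = 1695/32, so the A-coordinate is (1695/32)/(1695/4) = 1/8.
[APC] = ½·((-6)·(31/4−(31/2)) + (19/8)·(31/2−(-19)) + (-15)·(-19−(31/4))) = ½·(93/2 + 1311/16 + 1605/4) = 8475/32, so the B-coordinate is 5/8.
[ABP] = ½·((-6)·(10−(31/4)) + 11·(31/4−(-19)) + (19/8)·(-19−10)) = ½·(-27/2 + 1177/4 − 551/8) = 1695/16, so the C-coordinate is 1/4.
Check: 1/8 + 5/8 + 1/4 = 1.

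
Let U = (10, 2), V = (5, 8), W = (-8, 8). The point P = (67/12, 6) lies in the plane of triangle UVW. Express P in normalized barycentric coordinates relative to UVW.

Signed area of the reference triangle: [UVW] = ½·(10·(8−8) + 5·(8−2) + (-8)·(2−8)) = ½·(0 + 30 + 48) = 39.
[PVW] = ½·((67/12)·(8−8) + 5·(8−6) + (-8)·(6−8)) = ½·(0 + 10 + 16) = 13, so the U-coordinate is 13/39 = 1/3.
[UPW] = ½·(10·(6−8) + (67/12)·(8−2) + (-8)·(2−6)) = ½·(-20 + 67/2 + 32) = 91/4, so the V-coordinate is 7/12.
[UVP] = ½·(10·(8−6) + 5·(6−2) + (67/12)·(2−8)) = ½·(20 + 20 − 67/2) = 13/4, so the W-coordinate is 1/12.

(1/3, 7/12, 1/12)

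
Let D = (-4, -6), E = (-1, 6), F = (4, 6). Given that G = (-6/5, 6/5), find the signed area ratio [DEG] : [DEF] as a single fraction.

[DEF] = ½·((-4)·(6−6) + (-1)·(6−(-6)) + 4·(-6−6)) = ½·(0 − 12 − 48) = -30.
[DEG] = ½·((-4)·(6−(6/5)) + (-1)·(6/5−(-6)) + (-6/5)·(-6−6)) = ½·(-96/5 − 36/5 + 72/5) = -6, so the ratio is (-6)/(-30) = 1/5.

1/5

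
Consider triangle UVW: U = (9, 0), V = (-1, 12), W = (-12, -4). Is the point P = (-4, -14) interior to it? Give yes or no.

Barycentric coordinates of P: (119/146, -121/146, 74/73).
The three coordinates are positive, negative, positive; a point is interior exactly when all three are positive.

no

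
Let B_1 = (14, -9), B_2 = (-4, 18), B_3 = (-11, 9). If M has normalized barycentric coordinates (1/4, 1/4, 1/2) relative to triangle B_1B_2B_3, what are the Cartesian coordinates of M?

(-3, 27/4)

M = (1/4)·B_1 + (1/4)·B_2 + (1/2)·B_3.
x-coordinate: (1/4)·14 + (1/4)·(-4) + (1/2)·(-11) = -3.
y-coordinate: (1/4)·(-9) + (1/4)·18 + (1/2)·9 = 27/4.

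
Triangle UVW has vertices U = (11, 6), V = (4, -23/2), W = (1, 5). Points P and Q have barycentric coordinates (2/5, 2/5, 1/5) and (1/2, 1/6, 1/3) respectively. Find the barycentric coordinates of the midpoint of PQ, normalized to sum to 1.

(9/20, 17/60, 4/15)

Since both coordinate triples sum to 1, the midpoint's barycentrics are the componentwise average.
(2/5+1/2)/2 = 9/20; similarly 17/60 and 4/15.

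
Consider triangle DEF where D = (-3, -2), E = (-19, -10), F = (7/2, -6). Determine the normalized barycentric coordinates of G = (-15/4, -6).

Signed area of the reference triangle: [DEF] = ½·((-3)·(-10−(-6)) + (-19)·(-6−(-2)) + (7/2)·(-2−(-10))) = ½·(12 + 76 + 28) = 58.
[GEF] = ½·((-15/4)·(-10−(-6)) + (-19)·(-6−(-6)) + (7/2)·(-6−(-10))) = ½·(15 + 0 + 14) = 29/2, so the D-coordinate is (29/2)/58 = 1/4.
[DGF] = ½·((-3)·(-6−(-6)) + (-15/4)·(-6−(-2)) + (7/2)·(-2−(-6))) = ½·(0 + 15 + 14) = 29/2, so the E-coordinate is 1/4.
[DEG] = ½·((-3)·(-10−(-6)) + (-19)·(-6−(-2)) + (-15/4)·(-2−(-10))) = ½·(12 + 76 − 30) = 29, so the F-coordinate is 1/2.

(1/4, 1/4, 1/2)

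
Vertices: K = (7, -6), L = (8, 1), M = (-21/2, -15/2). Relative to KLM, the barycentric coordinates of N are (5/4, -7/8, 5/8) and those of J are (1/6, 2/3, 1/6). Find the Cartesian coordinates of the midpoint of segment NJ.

Barycentric coordinates of the midpoint are the average: (17/24, -5/48, 19/48).
Converting: (17/24)·K + (-5/48)·L + (19/48)·M = (-1/32, -703/96).

(-1/32, -703/96)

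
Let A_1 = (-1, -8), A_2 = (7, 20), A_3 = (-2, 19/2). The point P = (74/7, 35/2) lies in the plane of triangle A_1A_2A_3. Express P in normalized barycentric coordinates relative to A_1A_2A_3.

(5/14, 19/14, -5/7)

Signed area of the reference triangle: [A_1A_2A_3] = ½·((-1)·(20−(19/2)) + 7·(19/2−(-8)) + (-2)·(-8−20)) = ½·(-21/2 + 245/2 + 56) = 84.
[PA_2A_3] = ½·((74/7)·(20−(19/2)) + 7·(19/2−(35/2)) + (-2)·(35/2−20)) = ½·(111 − 56 + 5) = 30, so the A_1-coordinate is 30/84 = 5/14.
[A_1PA_3] = ½·((-1)·(35/2−(19/2)) + (74/7)·(19/2−(-8)) + (-2)·(-8−(35/2))) = ½·(-8 + 185 + 51) = 114, so the A_2-coordinate is 19/14.
[A_1A_2P] = ½·((-1)·(20−(35/2)) + 7·(35/2−(-8)) + (74/7)·(-8−20)) = ½·(-5/2 + 357/2 − 296) = -60, so the A_3-coordinate is -5/7.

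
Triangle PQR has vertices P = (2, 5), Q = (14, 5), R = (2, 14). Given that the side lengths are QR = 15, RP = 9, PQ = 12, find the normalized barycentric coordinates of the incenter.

(5/12, 1/4, 1/3)

The incenter has barycentric coordinates proportional to the opposite side lengths: (15 : 9 : 12).
Normalizing by 15+9+12 = 36 gives (5/12, 1/4, 1/3).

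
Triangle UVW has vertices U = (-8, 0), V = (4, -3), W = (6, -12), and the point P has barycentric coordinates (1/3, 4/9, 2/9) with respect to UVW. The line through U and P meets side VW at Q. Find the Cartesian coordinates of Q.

(14/3, -6)

Line UP meets VW where the U-coordinate vanishes; zeroing P's U-weight and renormalizing leaves V, W-weights 4/9 : 2/9 → (2/3, 1/3).
So Q = (2/3)·V + (1/3)·W = (14/3, -6).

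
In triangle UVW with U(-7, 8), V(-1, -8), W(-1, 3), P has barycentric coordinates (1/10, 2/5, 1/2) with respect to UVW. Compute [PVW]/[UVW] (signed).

1/10

The signed ratio [PVW]/[UVW] equals the barycentric coordinate of P at vertex U, which is 1/10.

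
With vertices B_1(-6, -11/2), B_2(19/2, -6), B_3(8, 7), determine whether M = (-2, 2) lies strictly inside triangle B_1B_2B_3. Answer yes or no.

no

Barycentric coordinates of M: (50/73, -20/73, 43/73).
The three coordinates are positive, negative, positive; a point is interior exactly when all three are positive.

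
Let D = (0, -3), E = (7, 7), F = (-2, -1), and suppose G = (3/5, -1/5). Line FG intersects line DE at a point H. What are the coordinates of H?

(7/3, 1/3)

Barycentric coordinates of G with respect to DEF: (2/5, 1/5, 2/5).
On side DE the F-coordinate is zero; dropping G's F-weight 2/5 and renormalizing the remaining 2/5 : 1/5 gives weights 2/3, 1/3 on D, E.
H = (2/3)·(0, -3) + (1/3)·(7, 7) = (7/3, 1/3).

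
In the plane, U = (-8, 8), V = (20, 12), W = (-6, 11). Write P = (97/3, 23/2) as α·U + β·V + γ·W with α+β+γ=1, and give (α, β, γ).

Signed area of the reference triangle: [UVW] = ½·((-8)·(12−11) + 20·(11−8) + (-6)·(8−12)) = ½·(-8 + 60 + 24) = 38.
[PVW] = ½·((97/3)·(12−11) + 20·(11−(23/2)) + (-6)·(23/2−12)) = ½·(97/3 − 10 + 3) = 38/3, so the U-coordinate is (38/3)/38 = 1/3.
[UPW] = ½·((-8)·(23/2−11) + (97/3)·(11−8) + (-6)·(8−(23/2))) = ½·(-4 + 97 + 21) = 57, so the V-coordinate is 3/2.
[UVP] = ½·((-8)·(12−(23/2)) + 20·(23/2−8) + (97/3)·(8−12)) = ½·(-4 + 70 − 388/3) = -95/3, so the W-coordinate is -5/6.
Check: 1/3 + 3/2 − 5/6 = 1.

(1/3, 3/2, -5/6)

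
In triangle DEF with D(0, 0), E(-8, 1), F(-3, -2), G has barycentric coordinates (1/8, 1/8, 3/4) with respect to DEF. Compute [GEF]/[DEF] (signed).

1/8

The signed ratio [GEF]/[DEF] equals the barycentric coordinate of G at vertex D, which is 1/8.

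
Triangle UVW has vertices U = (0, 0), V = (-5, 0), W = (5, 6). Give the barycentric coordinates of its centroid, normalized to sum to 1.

(1/3, 1/3, 1/3)

The centroid is the average of the vertices, so each weight is 1/3.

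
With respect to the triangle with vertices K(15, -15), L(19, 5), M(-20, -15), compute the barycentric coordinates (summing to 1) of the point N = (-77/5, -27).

(4/5, -3/5, 4/5)

Signed area of the reference triangle: [KLM] = ½·(15·(5−(-15)) + 19·(-15−(-15)) + (-20)·(-15−5)) = ½·(300 + 0 + 400) = 350.
[NLM] = ½·((-77/5)·(5−(-15)) + 19·(-15−(-27)) + (-20)·(-27−5)) = ½·(-308 + 228 + 640) = 280, so the K-coordinate is 280/350 = 4/5.
[KNM] = ½·(15·(-27−(-15)) + (-77/5)·(-15−(-15)) + (-20)·(-15−(-27))) = ½·(-180 + 0 − 240) = -210, so the L-coordinate is -3/5.
[KLN] = ½·(15·(5−(-27)) + 19·(-27−(-15)) + (-77/5)·(-15−5)) = ½·(480 − 228 + 308) = 280, so the M-coordinate is 4/5.
Check: 4/5 − 3/5 + 4/5 = 1.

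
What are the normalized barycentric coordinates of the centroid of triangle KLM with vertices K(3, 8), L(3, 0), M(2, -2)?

The centroid is the average of the vertices, so each weight is 1/3.

(1/3, 1/3, 1/3)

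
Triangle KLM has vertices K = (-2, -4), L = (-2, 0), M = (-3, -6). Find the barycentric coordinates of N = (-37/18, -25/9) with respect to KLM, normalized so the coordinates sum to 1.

(11/18, 1/3, 1/18)

Signed area of the reference triangle: [KLM] = ½·((-2)·(0−(-6)) + (-2)·(-6−(-4)) + (-3)·(-4−0)) = ½·(-12 + 4 + 12) = 2.
[NLM] = ½·((-37/18)·(0−(-6)) + (-2)·(-6−(-25/9)) + (-3)·(-25/9−0)) = ½·(-37/3 + 58/9 + 25/3) = 11/9, so the K-coordinate is (11/9)/2 = 11/18.
[KNM] = ½·((-2)·(-25/9−(-6)) + (-37/18)·(-6−(-4)) + (-3)·(-4−(-25/9))) = ½·(-58/9 + 37/9 + 11/3) = 2/3, so the L-coordinate is 1/3.
[KLN] = ½·((-2)·(0−(-25/9)) + (-2)·(-25/9−(-4)) + (-37/18)·(-4−0)) = ½·(-50/9 − 22/9 + 74/9) = 1/9, so the M-coordinate is 1/18.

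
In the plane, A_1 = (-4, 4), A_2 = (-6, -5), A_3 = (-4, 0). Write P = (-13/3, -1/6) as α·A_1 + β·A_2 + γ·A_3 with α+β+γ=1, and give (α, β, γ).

(1/6, 1/6, 2/3)

Signed area of the reference triangle: [A_1A_2A_3] = ½·((-4)·(-5−0) + (-6)·(0−4) + (-4)·(4−(-5))) = ½·(20 + 24 − 36) = 4.
[PA_2A_3] = ½·((-13/3)·(-5−0) + (-6)·(0−(-1/6)) + (-4)·(-1/6−(-5))) = ½·(65/3 − 1 − 58/3) = 2/3, so the A_1-coordinate is (2/3)/4 = 1/6.
[A_1PA_3] = ½·((-4)·(-1/6−0) + (-13/3)·(0−4) + (-4)·(4−(-1/6))) = ½·(2/3 + 52/3 − 50/3) = 2/3, so the A_2-coordinate is 1/6.
[A_1A_2P] = ½·((-4)·(-5−(-1/6)) + (-6)·(-1/6−4) + (-13/3)·(4−(-5))) = ½·(58/3 + 25 − 39) = 8/3, so the A_3-coordinate is 2/3.
Check: 1/6 + 1/6 + 2/3 = 1.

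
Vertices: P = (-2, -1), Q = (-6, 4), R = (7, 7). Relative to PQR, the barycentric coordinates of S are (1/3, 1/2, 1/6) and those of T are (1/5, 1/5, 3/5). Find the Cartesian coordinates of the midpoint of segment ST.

(1/20, 229/60)

Barycentric coordinates of the midpoint are the average: (4/15, 7/20, 23/60).
Converting: (4/15)·P + (7/20)·Q + (23/60)·R = (1/20, 229/60).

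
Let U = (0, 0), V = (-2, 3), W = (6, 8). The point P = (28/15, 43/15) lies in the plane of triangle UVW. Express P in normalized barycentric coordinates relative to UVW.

Signed area of the reference triangle: [UVW] = ½·(0·(3−8) + (-2)·(8−0) + 6·(0−3)) = ½·(0 − 16 − 18) = -17.
[PVW] = ½·((28/15)·(3−8) + (-2)·(8−(43/15)) + 6·(43/15−3)) = ½·(-28/3 − 154/15 − 4/5) = -51/5, so the U-coordinate is (-51/5)/(-17) = 3/5.
[UPW] = ½·(0·(43/15−8) + (28/15)·(8−0) + 6·(0−(43/15))) = ½·(0 + 224/15 − 86/5) = -17/15, so the V-coordinate is 1/15.
[UVP] = ½·(0·(3−(43/15)) + (-2)·(43/15−0) + (28/15)·(0−3)) = ½·(0 − 86/15 − 28/5) = -17/3, so the W-coordinate is 1/3.

(3/5, 1/15, 1/3)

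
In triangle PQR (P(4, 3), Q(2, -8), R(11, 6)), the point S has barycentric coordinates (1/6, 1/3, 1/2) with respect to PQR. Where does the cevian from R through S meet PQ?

Line RS meets PQ where the R-coordinate vanishes; zeroing S's R-weight and renormalizing leaves P, Q-weights 1/6 : 1/3 → (1/3, 2/3).
So T = (1/3)·P + (2/3)·Q = (8/3, -13/3).

(8/3, -13/3)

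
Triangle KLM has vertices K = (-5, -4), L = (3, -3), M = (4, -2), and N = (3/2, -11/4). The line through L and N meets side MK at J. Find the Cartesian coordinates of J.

Barycentric coordinates of N with respect to KLM: (1/4, 1/4, 1/2).
On side MK the L-coordinate is zero; dropping N's L-weight 1/4 and renormalizing the remaining 1/2 : 1/4 gives weights 2/3, 1/3 on M, K.
J = (2/3)·(4, -2) + (1/3)·(-5, -4) = (1, -8/3).

(1, -8/3)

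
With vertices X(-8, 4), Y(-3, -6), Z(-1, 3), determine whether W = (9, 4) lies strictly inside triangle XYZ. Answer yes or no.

no

Barycentric coordinates of W: (-88/65, -17/65, 34/13).
The three coordinates are negative, negative, positive; a point is interior exactly when all three are positive.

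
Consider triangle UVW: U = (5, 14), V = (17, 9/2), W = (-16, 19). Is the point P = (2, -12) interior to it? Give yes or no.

no

Barycentric coordinates of P: (-508/93, 374/93, 227/93).
The three coordinates are negative, positive, positive; a point is interior exactly when all three are positive.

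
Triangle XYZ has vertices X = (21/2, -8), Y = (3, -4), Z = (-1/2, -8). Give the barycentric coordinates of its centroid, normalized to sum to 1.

The centroid is the average of the vertices, so each weight is 1/3.

(1/3, 1/3, 1/3)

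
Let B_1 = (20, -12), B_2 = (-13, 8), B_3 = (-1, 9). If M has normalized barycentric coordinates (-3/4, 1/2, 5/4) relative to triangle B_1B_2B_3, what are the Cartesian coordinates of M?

(-91/4, 97/4)

M = (-3/4)·B_1 + (1/2)·B_2 + (5/4)·B_3.
x-coordinate: (-3/4)·20 + (1/2)·(-13) + (5/4)·(-1) = -91/4.
y-coordinate: (-3/4)·(-12) + (1/2)·8 + (5/4)·9 = 97/4.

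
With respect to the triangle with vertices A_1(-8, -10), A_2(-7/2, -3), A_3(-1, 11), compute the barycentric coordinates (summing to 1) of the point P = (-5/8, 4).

Signed area of the reference triangle: [A_1A_2A_3] = ½·((-8)·(-3−11) + (-7/2)·(11−(-10)) + (-1)·(-10−(-3))) = ½·(112 − 147/2 + 7) = 91/4.
[PA_2A_3] = ½·((-5/8)·(-3−11) + (-7/2)·(11−4) + (-1)·(4−(-3))) = ½·(35/4 − 49/2 − 7) = -91/8, so the A_1-coordinate is (-91/8)/(91/4) = -1/2.
[A_1PA_3] = ½·((-8)·(4−11) + (-5/8)·(11−(-10)) + (-1)·(-10−4)) = ½·(56 − 105/8 + 14) = 455/16, so the A_2-coordinate is 5/4.
[A_1A_2P] = ½·((-8)·(-3−4) + (-7/2)·(4−(-10)) + (-5/8)·(-10−(-3))) = ½·(56 − 49 + 35/8) = 91/16, so the A_3-coordinate is 1/4.

(-1/2, 5/4, 1/4)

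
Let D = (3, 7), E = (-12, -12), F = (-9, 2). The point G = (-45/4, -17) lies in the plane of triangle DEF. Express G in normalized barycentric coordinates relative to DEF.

(1/6, 17/12, -7/12)

Signed area of the reference triangle: [DEF] = ½·(3·(-12−2) + (-12)·(2−7) + (-9)·(7−(-12))) = ½·(-42 + 60 − 171) = -153/2.
[GEF] = ½·((-45/4)·(-12−2) + (-12)·(2−(-17)) + (-9)·(-17−(-12))) = ½·(315/2 − 228 + 45) = -51/4, so the D-coordinate is (-51/4)/(-153/2) = 1/6.
[DGF] = ½·(3·(-17−2) + (-45/4)·(2−7) + (-9)·(7−(-17))) = ½·(-57 + 225/4 − 216) = -867/8, so the E-coordinate is 17/12.
[DEG] = ½·(3·(-12−(-17)) + (-12)·(-17−7) + (-45/4)·(7−(-12))) = ½·(15 + 288 − 855/4) = 357/8, so the F-coordinate is -7/12.
Check: 1/6 + 17/12 − 7/12 = 1.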